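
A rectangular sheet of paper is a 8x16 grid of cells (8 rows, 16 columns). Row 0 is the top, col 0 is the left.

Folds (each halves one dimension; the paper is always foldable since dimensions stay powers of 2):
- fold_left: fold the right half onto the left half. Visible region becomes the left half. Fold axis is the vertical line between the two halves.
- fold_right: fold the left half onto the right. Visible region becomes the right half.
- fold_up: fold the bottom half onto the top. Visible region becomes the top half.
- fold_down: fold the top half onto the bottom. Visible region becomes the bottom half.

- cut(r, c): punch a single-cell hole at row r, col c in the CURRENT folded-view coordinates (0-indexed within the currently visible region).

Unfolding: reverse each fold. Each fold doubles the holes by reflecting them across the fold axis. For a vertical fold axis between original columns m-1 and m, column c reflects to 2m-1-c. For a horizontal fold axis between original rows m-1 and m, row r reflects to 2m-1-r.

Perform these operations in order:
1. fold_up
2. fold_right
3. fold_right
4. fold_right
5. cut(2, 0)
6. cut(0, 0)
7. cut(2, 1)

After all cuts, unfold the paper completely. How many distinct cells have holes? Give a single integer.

Answer: 48

Derivation:
Op 1 fold_up: fold axis h@4; visible region now rows[0,4) x cols[0,16) = 4x16
Op 2 fold_right: fold axis v@8; visible region now rows[0,4) x cols[8,16) = 4x8
Op 3 fold_right: fold axis v@12; visible region now rows[0,4) x cols[12,16) = 4x4
Op 4 fold_right: fold axis v@14; visible region now rows[0,4) x cols[14,16) = 4x2
Op 5 cut(2, 0): punch at orig (2,14); cuts so far [(2, 14)]; region rows[0,4) x cols[14,16) = 4x2
Op 6 cut(0, 0): punch at orig (0,14); cuts so far [(0, 14), (2, 14)]; region rows[0,4) x cols[14,16) = 4x2
Op 7 cut(2, 1): punch at orig (2,15); cuts so far [(0, 14), (2, 14), (2, 15)]; region rows[0,4) x cols[14,16) = 4x2
Unfold 1 (reflect across v@14): 6 holes -> [(0, 13), (0, 14), (2, 12), (2, 13), (2, 14), (2, 15)]
Unfold 2 (reflect across v@12): 12 holes -> [(0, 9), (0, 10), (0, 13), (0, 14), (2, 8), (2, 9), (2, 10), (2, 11), (2, 12), (2, 13), (2, 14), (2, 15)]
Unfold 3 (reflect across v@8): 24 holes -> [(0, 1), (0, 2), (0, 5), (0, 6), (0, 9), (0, 10), (0, 13), (0, 14), (2, 0), (2, 1), (2, 2), (2, 3), (2, 4), (2, 5), (2, 6), (2, 7), (2, 8), (2, 9), (2, 10), (2, 11), (2, 12), (2, 13), (2, 14), (2, 15)]
Unfold 4 (reflect across h@4): 48 holes -> [(0, 1), (0, 2), (0, 5), (0, 6), (0, 9), (0, 10), (0, 13), (0, 14), (2, 0), (2, 1), (2, 2), (2, 3), (2, 4), (2, 5), (2, 6), (2, 7), (2, 8), (2, 9), (2, 10), (2, 11), (2, 12), (2, 13), (2, 14), (2, 15), (5, 0), (5, 1), (5, 2), (5, 3), (5, 4), (5, 5), (5, 6), (5, 7), (5, 8), (5, 9), (5, 10), (5, 11), (5, 12), (5, 13), (5, 14), (5, 15), (7, 1), (7, 2), (7, 5), (7, 6), (7, 9), (7, 10), (7, 13), (7, 14)]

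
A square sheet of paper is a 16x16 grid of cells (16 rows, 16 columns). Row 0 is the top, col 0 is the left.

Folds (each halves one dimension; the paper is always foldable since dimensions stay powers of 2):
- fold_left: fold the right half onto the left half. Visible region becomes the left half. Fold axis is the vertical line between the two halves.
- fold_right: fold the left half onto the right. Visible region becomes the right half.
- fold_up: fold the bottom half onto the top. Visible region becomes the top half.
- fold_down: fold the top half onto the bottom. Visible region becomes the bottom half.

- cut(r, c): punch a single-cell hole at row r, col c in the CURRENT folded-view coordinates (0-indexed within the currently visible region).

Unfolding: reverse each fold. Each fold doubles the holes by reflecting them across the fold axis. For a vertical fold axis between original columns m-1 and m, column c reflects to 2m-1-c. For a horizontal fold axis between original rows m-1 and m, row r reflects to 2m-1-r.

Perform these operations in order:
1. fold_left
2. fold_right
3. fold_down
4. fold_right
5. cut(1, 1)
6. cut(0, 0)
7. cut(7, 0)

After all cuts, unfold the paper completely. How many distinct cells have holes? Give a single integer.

Op 1 fold_left: fold axis v@8; visible region now rows[0,16) x cols[0,8) = 16x8
Op 2 fold_right: fold axis v@4; visible region now rows[0,16) x cols[4,8) = 16x4
Op 3 fold_down: fold axis h@8; visible region now rows[8,16) x cols[4,8) = 8x4
Op 4 fold_right: fold axis v@6; visible region now rows[8,16) x cols[6,8) = 8x2
Op 5 cut(1, 1): punch at orig (9,7); cuts so far [(9, 7)]; region rows[8,16) x cols[6,8) = 8x2
Op 6 cut(0, 0): punch at orig (8,6); cuts so far [(8, 6), (9, 7)]; region rows[8,16) x cols[6,8) = 8x2
Op 7 cut(7, 0): punch at orig (15,6); cuts so far [(8, 6), (9, 7), (15, 6)]; region rows[8,16) x cols[6,8) = 8x2
Unfold 1 (reflect across v@6): 6 holes -> [(8, 5), (8, 6), (9, 4), (9, 7), (15, 5), (15, 6)]
Unfold 2 (reflect across h@8): 12 holes -> [(0, 5), (0, 6), (6, 4), (6, 7), (7, 5), (7, 6), (8, 5), (8, 6), (9, 4), (9, 7), (15, 5), (15, 6)]
Unfold 3 (reflect across v@4): 24 holes -> [(0, 1), (0, 2), (0, 5), (0, 6), (6, 0), (6, 3), (6, 4), (6, 7), (7, 1), (7, 2), (7, 5), (7, 6), (8, 1), (8, 2), (8, 5), (8, 6), (9, 0), (9, 3), (9, 4), (9, 7), (15, 1), (15, 2), (15, 5), (15, 6)]
Unfold 4 (reflect across v@8): 48 holes -> [(0, 1), (0, 2), (0, 5), (0, 6), (0, 9), (0, 10), (0, 13), (0, 14), (6, 0), (6, 3), (6, 4), (6, 7), (6, 8), (6, 11), (6, 12), (6, 15), (7, 1), (7, 2), (7, 5), (7, 6), (7, 9), (7, 10), (7, 13), (7, 14), (8, 1), (8, 2), (8, 5), (8, 6), (8, 9), (8, 10), (8, 13), (8, 14), (9, 0), (9, 3), (9, 4), (9, 7), (9, 8), (9, 11), (9, 12), (9, 15), (15, 1), (15, 2), (15, 5), (15, 6), (15, 9), (15, 10), (15, 13), (15, 14)]

Answer: 48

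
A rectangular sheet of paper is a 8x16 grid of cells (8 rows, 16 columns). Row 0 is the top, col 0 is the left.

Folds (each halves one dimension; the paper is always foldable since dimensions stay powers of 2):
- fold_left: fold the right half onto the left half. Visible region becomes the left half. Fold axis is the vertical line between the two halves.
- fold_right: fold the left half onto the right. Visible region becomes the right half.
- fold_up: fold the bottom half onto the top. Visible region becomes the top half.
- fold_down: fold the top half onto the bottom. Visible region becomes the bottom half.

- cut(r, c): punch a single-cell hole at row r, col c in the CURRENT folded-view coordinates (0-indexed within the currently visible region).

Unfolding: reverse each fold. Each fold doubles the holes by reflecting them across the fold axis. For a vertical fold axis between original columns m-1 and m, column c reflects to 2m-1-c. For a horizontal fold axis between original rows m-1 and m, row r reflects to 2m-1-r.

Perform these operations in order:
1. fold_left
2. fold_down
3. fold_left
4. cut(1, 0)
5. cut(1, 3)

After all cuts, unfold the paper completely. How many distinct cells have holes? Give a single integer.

Answer: 16

Derivation:
Op 1 fold_left: fold axis v@8; visible region now rows[0,8) x cols[0,8) = 8x8
Op 2 fold_down: fold axis h@4; visible region now rows[4,8) x cols[0,8) = 4x8
Op 3 fold_left: fold axis v@4; visible region now rows[4,8) x cols[0,4) = 4x4
Op 4 cut(1, 0): punch at orig (5,0); cuts so far [(5, 0)]; region rows[4,8) x cols[0,4) = 4x4
Op 5 cut(1, 3): punch at orig (5,3); cuts so far [(5, 0), (5, 3)]; region rows[4,8) x cols[0,4) = 4x4
Unfold 1 (reflect across v@4): 4 holes -> [(5, 0), (5, 3), (5, 4), (5, 7)]
Unfold 2 (reflect across h@4): 8 holes -> [(2, 0), (2, 3), (2, 4), (2, 7), (5, 0), (5, 3), (5, 4), (5, 7)]
Unfold 3 (reflect across v@8): 16 holes -> [(2, 0), (2, 3), (2, 4), (2, 7), (2, 8), (2, 11), (2, 12), (2, 15), (5, 0), (5, 3), (5, 4), (5, 7), (5, 8), (5, 11), (5, 12), (5, 15)]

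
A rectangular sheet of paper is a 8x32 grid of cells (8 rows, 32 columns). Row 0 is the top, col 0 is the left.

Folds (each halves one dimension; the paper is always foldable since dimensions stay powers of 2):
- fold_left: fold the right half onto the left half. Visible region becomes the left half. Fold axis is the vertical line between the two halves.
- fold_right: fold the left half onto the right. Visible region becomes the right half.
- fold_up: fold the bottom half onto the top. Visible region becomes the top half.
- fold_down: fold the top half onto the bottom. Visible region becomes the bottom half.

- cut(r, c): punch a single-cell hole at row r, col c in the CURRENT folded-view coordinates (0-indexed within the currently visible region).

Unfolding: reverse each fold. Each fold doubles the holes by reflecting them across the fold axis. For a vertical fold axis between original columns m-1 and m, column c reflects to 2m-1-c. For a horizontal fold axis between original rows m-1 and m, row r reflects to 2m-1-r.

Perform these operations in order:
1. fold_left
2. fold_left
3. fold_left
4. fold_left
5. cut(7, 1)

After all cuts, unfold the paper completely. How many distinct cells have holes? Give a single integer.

Answer: 16

Derivation:
Op 1 fold_left: fold axis v@16; visible region now rows[0,8) x cols[0,16) = 8x16
Op 2 fold_left: fold axis v@8; visible region now rows[0,8) x cols[0,8) = 8x8
Op 3 fold_left: fold axis v@4; visible region now rows[0,8) x cols[0,4) = 8x4
Op 4 fold_left: fold axis v@2; visible region now rows[0,8) x cols[0,2) = 8x2
Op 5 cut(7, 1): punch at orig (7,1); cuts so far [(7, 1)]; region rows[0,8) x cols[0,2) = 8x2
Unfold 1 (reflect across v@2): 2 holes -> [(7, 1), (7, 2)]
Unfold 2 (reflect across v@4): 4 holes -> [(7, 1), (7, 2), (7, 5), (7, 6)]
Unfold 3 (reflect across v@8): 8 holes -> [(7, 1), (7, 2), (7, 5), (7, 6), (7, 9), (7, 10), (7, 13), (7, 14)]
Unfold 4 (reflect across v@16): 16 holes -> [(7, 1), (7, 2), (7, 5), (7, 6), (7, 9), (7, 10), (7, 13), (7, 14), (7, 17), (7, 18), (7, 21), (7, 22), (7, 25), (7, 26), (7, 29), (7, 30)]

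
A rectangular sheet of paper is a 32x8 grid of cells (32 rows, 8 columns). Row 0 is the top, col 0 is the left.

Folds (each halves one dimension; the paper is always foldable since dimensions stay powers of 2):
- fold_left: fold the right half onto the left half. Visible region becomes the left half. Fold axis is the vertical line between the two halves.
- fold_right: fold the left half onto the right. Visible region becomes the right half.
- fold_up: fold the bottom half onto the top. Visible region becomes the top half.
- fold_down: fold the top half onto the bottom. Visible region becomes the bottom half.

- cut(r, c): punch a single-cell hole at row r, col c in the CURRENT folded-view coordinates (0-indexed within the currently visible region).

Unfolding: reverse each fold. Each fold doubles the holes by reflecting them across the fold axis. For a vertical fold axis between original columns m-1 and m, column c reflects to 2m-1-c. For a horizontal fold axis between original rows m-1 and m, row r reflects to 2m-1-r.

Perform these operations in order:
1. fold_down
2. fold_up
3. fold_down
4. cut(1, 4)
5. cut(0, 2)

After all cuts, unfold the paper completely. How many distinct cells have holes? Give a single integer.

Op 1 fold_down: fold axis h@16; visible region now rows[16,32) x cols[0,8) = 16x8
Op 2 fold_up: fold axis h@24; visible region now rows[16,24) x cols[0,8) = 8x8
Op 3 fold_down: fold axis h@20; visible region now rows[20,24) x cols[0,8) = 4x8
Op 4 cut(1, 4): punch at orig (21,4); cuts so far [(21, 4)]; region rows[20,24) x cols[0,8) = 4x8
Op 5 cut(0, 2): punch at orig (20,2); cuts so far [(20, 2), (21, 4)]; region rows[20,24) x cols[0,8) = 4x8
Unfold 1 (reflect across h@20): 4 holes -> [(18, 4), (19, 2), (20, 2), (21, 4)]
Unfold 2 (reflect across h@24): 8 holes -> [(18, 4), (19, 2), (20, 2), (21, 4), (26, 4), (27, 2), (28, 2), (29, 4)]
Unfold 3 (reflect across h@16): 16 holes -> [(2, 4), (3, 2), (4, 2), (5, 4), (10, 4), (11, 2), (12, 2), (13, 4), (18, 4), (19, 2), (20, 2), (21, 4), (26, 4), (27, 2), (28, 2), (29, 4)]

Answer: 16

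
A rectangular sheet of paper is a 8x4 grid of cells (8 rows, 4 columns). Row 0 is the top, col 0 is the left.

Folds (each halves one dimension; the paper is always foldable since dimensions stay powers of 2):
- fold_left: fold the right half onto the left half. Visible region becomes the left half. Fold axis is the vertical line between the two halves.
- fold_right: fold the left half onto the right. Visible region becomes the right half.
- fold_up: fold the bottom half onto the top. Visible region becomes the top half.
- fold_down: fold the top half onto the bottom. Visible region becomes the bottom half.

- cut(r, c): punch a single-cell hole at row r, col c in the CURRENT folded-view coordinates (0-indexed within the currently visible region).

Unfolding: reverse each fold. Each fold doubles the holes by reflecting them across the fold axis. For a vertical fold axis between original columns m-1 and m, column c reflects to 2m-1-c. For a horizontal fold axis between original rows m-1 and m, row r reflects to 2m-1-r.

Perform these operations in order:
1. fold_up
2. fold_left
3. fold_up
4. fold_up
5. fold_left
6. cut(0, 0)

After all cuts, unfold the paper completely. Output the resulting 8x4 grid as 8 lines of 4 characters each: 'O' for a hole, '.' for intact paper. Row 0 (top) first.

Answer: OOOO
OOOO
OOOO
OOOO
OOOO
OOOO
OOOO
OOOO

Derivation:
Op 1 fold_up: fold axis h@4; visible region now rows[0,4) x cols[0,4) = 4x4
Op 2 fold_left: fold axis v@2; visible region now rows[0,4) x cols[0,2) = 4x2
Op 3 fold_up: fold axis h@2; visible region now rows[0,2) x cols[0,2) = 2x2
Op 4 fold_up: fold axis h@1; visible region now rows[0,1) x cols[0,2) = 1x2
Op 5 fold_left: fold axis v@1; visible region now rows[0,1) x cols[0,1) = 1x1
Op 6 cut(0, 0): punch at orig (0,0); cuts so far [(0, 0)]; region rows[0,1) x cols[0,1) = 1x1
Unfold 1 (reflect across v@1): 2 holes -> [(0, 0), (0, 1)]
Unfold 2 (reflect across h@1): 4 holes -> [(0, 0), (0, 1), (1, 0), (1, 1)]
Unfold 3 (reflect across h@2): 8 holes -> [(0, 0), (0, 1), (1, 0), (1, 1), (2, 0), (2, 1), (3, 0), (3, 1)]
Unfold 4 (reflect across v@2): 16 holes -> [(0, 0), (0, 1), (0, 2), (0, 3), (1, 0), (1, 1), (1, 2), (1, 3), (2, 0), (2, 1), (2, 2), (2, 3), (3, 0), (3, 1), (3, 2), (3, 3)]
Unfold 5 (reflect across h@4): 32 holes -> [(0, 0), (0, 1), (0, 2), (0, 3), (1, 0), (1, 1), (1, 2), (1, 3), (2, 0), (2, 1), (2, 2), (2, 3), (3, 0), (3, 1), (3, 2), (3, 3), (4, 0), (4, 1), (4, 2), (4, 3), (5, 0), (5, 1), (5, 2), (5, 3), (6, 0), (6, 1), (6, 2), (6, 3), (7, 0), (7, 1), (7, 2), (7, 3)]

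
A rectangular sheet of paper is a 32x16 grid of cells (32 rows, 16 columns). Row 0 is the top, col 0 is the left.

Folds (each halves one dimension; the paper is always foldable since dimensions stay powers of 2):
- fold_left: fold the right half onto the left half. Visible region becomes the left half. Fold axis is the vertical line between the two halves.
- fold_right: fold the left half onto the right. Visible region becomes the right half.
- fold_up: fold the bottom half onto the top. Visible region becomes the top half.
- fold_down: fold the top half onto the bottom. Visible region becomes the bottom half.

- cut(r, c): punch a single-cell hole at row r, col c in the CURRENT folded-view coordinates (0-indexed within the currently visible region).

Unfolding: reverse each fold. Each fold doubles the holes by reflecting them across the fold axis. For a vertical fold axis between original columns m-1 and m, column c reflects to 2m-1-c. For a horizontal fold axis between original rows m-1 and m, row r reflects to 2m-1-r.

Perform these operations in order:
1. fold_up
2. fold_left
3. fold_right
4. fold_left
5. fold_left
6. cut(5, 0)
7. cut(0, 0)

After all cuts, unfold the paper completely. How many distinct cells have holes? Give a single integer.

Answer: 64

Derivation:
Op 1 fold_up: fold axis h@16; visible region now rows[0,16) x cols[0,16) = 16x16
Op 2 fold_left: fold axis v@8; visible region now rows[0,16) x cols[0,8) = 16x8
Op 3 fold_right: fold axis v@4; visible region now rows[0,16) x cols[4,8) = 16x4
Op 4 fold_left: fold axis v@6; visible region now rows[0,16) x cols[4,6) = 16x2
Op 5 fold_left: fold axis v@5; visible region now rows[0,16) x cols[4,5) = 16x1
Op 6 cut(5, 0): punch at orig (5,4); cuts so far [(5, 4)]; region rows[0,16) x cols[4,5) = 16x1
Op 7 cut(0, 0): punch at orig (0,4); cuts so far [(0, 4), (5, 4)]; region rows[0,16) x cols[4,5) = 16x1
Unfold 1 (reflect across v@5): 4 holes -> [(0, 4), (0, 5), (5, 4), (5, 5)]
Unfold 2 (reflect across v@6): 8 holes -> [(0, 4), (0, 5), (0, 6), (0, 7), (5, 4), (5, 5), (5, 6), (5, 7)]
Unfold 3 (reflect across v@4): 16 holes -> [(0, 0), (0, 1), (0, 2), (0, 3), (0, 4), (0, 5), (0, 6), (0, 7), (5, 0), (5, 1), (5, 2), (5, 3), (5, 4), (5, 5), (5, 6), (5, 7)]
Unfold 4 (reflect across v@8): 32 holes -> [(0, 0), (0, 1), (0, 2), (0, 3), (0, 4), (0, 5), (0, 6), (0, 7), (0, 8), (0, 9), (0, 10), (0, 11), (0, 12), (0, 13), (0, 14), (0, 15), (5, 0), (5, 1), (5, 2), (5, 3), (5, 4), (5, 5), (5, 6), (5, 7), (5, 8), (5, 9), (5, 10), (5, 11), (5, 12), (5, 13), (5, 14), (5, 15)]
Unfold 5 (reflect across h@16): 64 holes -> [(0, 0), (0, 1), (0, 2), (0, 3), (0, 4), (0, 5), (0, 6), (0, 7), (0, 8), (0, 9), (0, 10), (0, 11), (0, 12), (0, 13), (0, 14), (0, 15), (5, 0), (5, 1), (5, 2), (5, 3), (5, 4), (5, 5), (5, 6), (5, 7), (5, 8), (5, 9), (5, 10), (5, 11), (5, 12), (5, 13), (5, 14), (5, 15), (26, 0), (26, 1), (26, 2), (26, 3), (26, 4), (26, 5), (26, 6), (26, 7), (26, 8), (26, 9), (26, 10), (26, 11), (26, 12), (26, 13), (26, 14), (26, 15), (31, 0), (31, 1), (31, 2), (31, 3), (31, 4), (31, 5), (31, 6), (31, 7), (31, 8), (31, 9), (31, 10), (31, 11), (31, 12), (31, 13), (31, 14), (31, 15)]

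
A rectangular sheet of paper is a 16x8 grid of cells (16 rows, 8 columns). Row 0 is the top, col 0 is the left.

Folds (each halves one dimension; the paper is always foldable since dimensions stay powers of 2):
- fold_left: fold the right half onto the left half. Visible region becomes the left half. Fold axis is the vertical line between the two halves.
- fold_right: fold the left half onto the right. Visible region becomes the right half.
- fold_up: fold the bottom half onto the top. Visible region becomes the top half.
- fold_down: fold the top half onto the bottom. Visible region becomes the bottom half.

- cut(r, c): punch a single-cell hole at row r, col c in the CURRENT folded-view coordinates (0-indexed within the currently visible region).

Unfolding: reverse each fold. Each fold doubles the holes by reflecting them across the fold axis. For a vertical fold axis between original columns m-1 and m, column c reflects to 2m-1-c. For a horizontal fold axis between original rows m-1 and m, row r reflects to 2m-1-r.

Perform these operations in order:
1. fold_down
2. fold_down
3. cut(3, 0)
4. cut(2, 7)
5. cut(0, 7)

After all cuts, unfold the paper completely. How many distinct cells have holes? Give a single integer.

Op 1 fold_down: fold axis h@8; visible region now rows[8,16) x cols[0,8) = 8x8
Op 2 fold_down: fold axis h@12; visible region now rows[12,16) x cols[0,8) = 4x8
Op 3 cut(3, 0): punch at orig (15,0); cuts so far [(15, 0)]; region rows[12,16) x cols[0,8) = 4x8
Op 4 cut(2, 7): punch at orig (14,7); cuts so far [(14, 7), (15, 0)]; region rows[12,16) x cols[0,8) = 4x8
Op 5 cut(0, 7): punch at orig (12,7); cuts so far [(12, 7), (14, 7), (15, 0)]; region rows[12,16) x cols[0,8) = 4x8
Unfold 1 (reflect across h@12): 6 holes -> [(8, 0), (9, 7), (11, 7), (12, 7), (14, 7), (15, 0)]
Unfold 2 (reflect across h@8): 12 holes -> [(0, 0), (1, 7), (3, 7), (4, 7), (6, 7), (7, 0), (8, 0), (9, 7), (11, 7), (12, 7), (14, 7), (15, 0)]

Answer: 12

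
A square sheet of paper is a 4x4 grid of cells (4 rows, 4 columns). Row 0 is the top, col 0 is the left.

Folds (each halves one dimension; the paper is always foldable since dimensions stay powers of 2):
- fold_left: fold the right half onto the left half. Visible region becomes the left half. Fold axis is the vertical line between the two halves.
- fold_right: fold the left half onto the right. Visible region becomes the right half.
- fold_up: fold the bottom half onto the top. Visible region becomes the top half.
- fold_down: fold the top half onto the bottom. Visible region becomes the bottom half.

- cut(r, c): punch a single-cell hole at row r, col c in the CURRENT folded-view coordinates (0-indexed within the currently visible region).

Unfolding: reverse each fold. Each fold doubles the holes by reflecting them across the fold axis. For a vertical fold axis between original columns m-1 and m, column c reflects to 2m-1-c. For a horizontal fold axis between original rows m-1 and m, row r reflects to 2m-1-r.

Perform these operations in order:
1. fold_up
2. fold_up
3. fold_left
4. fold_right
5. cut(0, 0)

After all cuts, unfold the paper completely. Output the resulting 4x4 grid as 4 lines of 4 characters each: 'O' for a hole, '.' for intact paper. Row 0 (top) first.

Answer: OOOO
OOOO
OOOO
OOOO

Derivation:
Op 1 fold_up: fold axis h@2; visible region now rows[0,2) x cols[0,4) = 2x4
Op 2 fold_up: fold axis h@1; visible region now rows[0,1) x cols[0,4) = 1x4
Op 3 fold_left: fold axis v@2; visible region now rows[0,1) x cols[0,2) = 1x2
Op 4 fold_right: fold axis v@1; visible region now rows[0,1) x cols[1,2) = 1x1
Op 5 cut(0, 0): punch at orig (0,1); cuts so far [(0, 1)]; region rows[0,1) x cols[1,2) = 1x1
Unfold 1 (reflect across v@1): 2 holes -> [(0, 0), (0, 1)]
Unfold 2 (reflect across v@2): 4 holes -> [(0, 0), (0, 1), (0, 2), (0, 3)]
Unfold 3 (reflect across h@1): 8 holes -> [(0, 0), (0, 1), (0, 2), (0, 3), (1, 0), (1, 1), (1, 2), (1, 3)]
Unfold 4 (reflect across h@2): 16 holes -> [(0, 0), (0, 1), (0, 2), (0, 3), (1, 0), (1, 1), (1, 2), (1, 3), (2, 0), (2, 1), (2, 2), (2, 3), (3, 0), (3, 1), (3, 2), (3, 3)]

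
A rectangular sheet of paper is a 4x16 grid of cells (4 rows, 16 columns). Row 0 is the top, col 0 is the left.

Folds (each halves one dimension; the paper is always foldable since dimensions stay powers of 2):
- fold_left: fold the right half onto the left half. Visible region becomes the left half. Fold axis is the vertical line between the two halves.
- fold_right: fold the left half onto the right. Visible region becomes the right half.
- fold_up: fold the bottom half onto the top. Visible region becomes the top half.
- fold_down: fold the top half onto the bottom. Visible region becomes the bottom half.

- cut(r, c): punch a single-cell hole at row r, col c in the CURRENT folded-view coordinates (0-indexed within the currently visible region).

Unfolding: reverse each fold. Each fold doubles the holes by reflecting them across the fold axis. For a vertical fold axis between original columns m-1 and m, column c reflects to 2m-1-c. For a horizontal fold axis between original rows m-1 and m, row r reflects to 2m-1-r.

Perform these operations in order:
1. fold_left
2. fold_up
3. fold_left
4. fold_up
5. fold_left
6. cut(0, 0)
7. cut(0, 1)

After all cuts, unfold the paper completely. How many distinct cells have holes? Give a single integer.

Answer: 64

Derivation:
Op 1 fold_left: fold axis v@8; visible region now rows[0,4) x cols[0,8) = 4x8
Op 2 fold_up: fold axis h@2; visible region now rows[0,2) x cols[0,8) = 2x8
Op 3 fold_left: fold axis v@4; visible region now rows[0,2) x cols[0,4) = 2x4
Op 4 fold_up: fold axis h@1; visible region now rows[0,1) x cols[0,4) = 1x4
Op 5 fold_left: fold axis v@2; visible region now rows[0,1) x cols[0,2) = 1x2
Op 6 cut(0, 0): punch at orig (0,0); cuts so far [(0, 0)]; region rows[0,1) x cols[0,2) = 1x2
Op 7 cut(0, 1): punch at orig (0,1); cuts so far [(0, 0), (0, 1)]; region rows[0,1) x cols[0,2) = 1x2
Unfold 1 (reflect across v@2): 4 holes -> [(0, 0), (0, 1), (0, 2), (0, 3)]
Unfold 2 (reflect across h@1): 8 holes -> [(0, 0), (0, 1), (0, 2), (0, 3), (1, 0), (1, 1), (1, 2), (1, 3)]
Unfold 3 (reflect across v@4): 16 holes -> [(0, 0), (0, 1), (0, 2), (0, 3), (0, 4), (0, 5), (0, 6), (0, 7), (1, 0), (1, 1), (1, 2), (1, 3), (1, 4), (1, 5), (1, 6), (1, 7)]
Unfold 4 (reflect across h@2): 32 holes -> [(0, 0), (0, 1), (0, 2), (0, 3), (0, 4), (0, 5), (0, 6), (0, 7), (1, 0), (1, 1), (1, 2), (1, 3), (1, 4), (1, 5), (1, 6), (1, 7), (2, 0), (2, 1), (2, 2), (2, 3), (2, 4), (2, 5), (2, 6), (2, 7), (3, 0), (3, 1), (3, 2), (3, 3), (3, 4), (3, 5), (3, 6), (3, 7)]
Unfold 5 (reflect across v@8): 64 holes -> [(0, 0), (0, 1), (0, 2), (0, 3), (0, 4), (0, 5), (0, 6), (0, 7), (0, 8), (0, 9), (0, 10), (0, 11), (0, 12), (0, 13), (0, 14), (0, 15), (1, 0), (1, 1), (1, 2), (1, 3), (1, 4), (1, 5), (1, 6), (1, 7), (1, 8), (1, 9), (1, 10), (1, 11), (1, 12), (1, 13), (1, 14), (1, 15), (2, 0), (2, 1), (2, 2), (2, 3), (2, 4), (2, 5), (2, 6), (2, 7), (2, 8), (2, 9), (2, 10), (2, 11), (2, 12), (2, 13), (2, 14), (2, 15), (3, 0), (3, 1), (3, 2), (3, 3), (3, 4), (3, 5), (3, 6), (3, 7), (3, 8), (3, 9), (3, 10), (3, 11), (3, 12), (3, 13), (3, 14), (3, 15)]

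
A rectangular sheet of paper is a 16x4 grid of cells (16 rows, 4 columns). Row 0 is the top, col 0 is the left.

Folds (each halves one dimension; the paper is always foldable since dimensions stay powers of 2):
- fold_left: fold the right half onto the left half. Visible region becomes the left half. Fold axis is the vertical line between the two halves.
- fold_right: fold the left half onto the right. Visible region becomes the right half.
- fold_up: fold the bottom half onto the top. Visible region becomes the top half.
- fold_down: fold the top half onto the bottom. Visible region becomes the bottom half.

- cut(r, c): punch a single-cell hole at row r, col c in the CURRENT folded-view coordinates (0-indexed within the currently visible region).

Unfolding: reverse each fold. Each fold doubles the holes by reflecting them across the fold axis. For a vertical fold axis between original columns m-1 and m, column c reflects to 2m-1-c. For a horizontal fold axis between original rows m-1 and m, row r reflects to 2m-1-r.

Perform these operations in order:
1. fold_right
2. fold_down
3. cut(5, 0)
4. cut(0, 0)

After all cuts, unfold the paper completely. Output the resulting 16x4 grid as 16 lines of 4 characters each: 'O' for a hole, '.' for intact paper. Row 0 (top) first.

Op 1 fold_right: fold axis v@2; visible region now rows[0,16) x cols[2,4) = 16x2
Op 2 fold_down: fold axis h@8; visible region now rows[8,16) x cols[2,4) = 8x2
Op 3 cut(5, 0): punch at orig (13,2); cuts so far [(13, 2)]; region rows[8,16) x cols[2,4) = 8x2
Op 4 cut(0, 0): punch at orig (8,2); cuts so far [(8, 2), (13, 2)]; region rows[8,16) x cols[2,4) = 8x2
Unfold 1 (reflect across h@8): 4 holes -> [(2, 2), (7, 2), (8, 2), (13, 2)]
Unfold 2 (reflect across v@2): 8 holes -> [(2, 1), (2, 2), (7, 1), (7, 2), (8, 1), (8, 2), (13, 1), (13, 2)]

Answer: ....
....
.OO.
....
....
....
....
.OO.
.OO.
....
....
....
....
.OO.
....
....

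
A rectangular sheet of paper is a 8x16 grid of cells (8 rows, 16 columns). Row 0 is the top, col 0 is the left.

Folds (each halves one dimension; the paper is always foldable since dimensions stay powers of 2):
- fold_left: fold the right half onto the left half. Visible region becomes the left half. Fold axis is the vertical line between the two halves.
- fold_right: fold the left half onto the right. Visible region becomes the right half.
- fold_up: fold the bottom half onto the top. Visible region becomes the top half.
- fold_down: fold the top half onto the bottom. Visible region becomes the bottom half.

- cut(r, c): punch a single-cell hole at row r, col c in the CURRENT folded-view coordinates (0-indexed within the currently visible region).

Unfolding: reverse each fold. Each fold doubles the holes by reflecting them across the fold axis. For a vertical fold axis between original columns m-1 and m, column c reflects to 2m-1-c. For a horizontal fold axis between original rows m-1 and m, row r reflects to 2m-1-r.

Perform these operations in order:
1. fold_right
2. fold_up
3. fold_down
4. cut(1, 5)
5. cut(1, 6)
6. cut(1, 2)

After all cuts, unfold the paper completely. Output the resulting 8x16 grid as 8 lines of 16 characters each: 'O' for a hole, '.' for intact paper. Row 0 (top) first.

Op 1 fold_right: fold axis v@8; visible region now rows[0,8) x cols[8,16) = 8x8
Op 2 fold_up: fold axis h@4; visible region now rows[0,4) x cols[8,16) = 4x8
Op 3 fold_down: fold axis h@2; visible region now rows[2,4) x cols[8,16) = 2x8
Op 4 cut(1, 5): punch at orig (3,13); cuts so far [(3, 13)]; region rows[2,4) x cols[8,16) = 2x8
Op 5 cut(1, 6): punch at orig (3,14); cuts so far [(3, 13), (3, 14)]; region rows[2,4) x cols[8,16) = 2x8
Op 6 cut(1, 2): punch at orig (3,10); cuts so far [(3, 10), (3, 13), (3, 14)]; region rows[2,4) x cols[8,16) = 2x8
Unfold 1 (reflect across h@2): 6 holes -> [(0, 10), (0, 13), (0, 14), (3, 10), (3, 13), (3, 14)]
Unfold 2 (reflect across h@4): 12 holes -> [(0, 10), (0, 13), (0, 14), (3, 10), (3, 13), (3, 14), (4, 10), (4, 13), (4, 14), (7, 10), (7, 13), (7, 14)]
Unfold 3 (reflect across v@8): 24 holes -> [(0, 1), (0, 2), (0, 5), (0, 10), (0, 13), (0, 14), (3, 1), (3, 2), (3, 5), (3, 10), (3, 13), (3, 14), (4, 1), (4, 2), (4, 5), (4, 10), (4, 13), (4, 14), (7, 1), (7, 2), (7, 5), (7, 10), (7, 13), (7, 14)]

Answer: .OO..O....O..OO.
................
................
.OO..O....O..OO.
.OO..O....O..OO.
................
................
.OO..O....O..OO.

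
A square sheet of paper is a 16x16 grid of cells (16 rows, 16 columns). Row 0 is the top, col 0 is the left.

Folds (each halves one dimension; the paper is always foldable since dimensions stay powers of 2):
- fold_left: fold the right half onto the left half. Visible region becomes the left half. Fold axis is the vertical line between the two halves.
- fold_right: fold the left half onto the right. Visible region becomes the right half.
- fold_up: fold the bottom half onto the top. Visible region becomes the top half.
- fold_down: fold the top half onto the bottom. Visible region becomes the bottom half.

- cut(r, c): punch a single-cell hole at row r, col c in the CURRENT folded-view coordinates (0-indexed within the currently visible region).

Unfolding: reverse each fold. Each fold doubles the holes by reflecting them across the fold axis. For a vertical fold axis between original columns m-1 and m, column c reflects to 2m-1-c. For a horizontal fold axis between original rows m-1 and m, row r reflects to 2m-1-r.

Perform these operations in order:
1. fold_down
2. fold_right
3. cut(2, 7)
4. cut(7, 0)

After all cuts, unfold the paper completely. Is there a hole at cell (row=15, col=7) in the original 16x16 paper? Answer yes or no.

Op 1 fold_down: fold axis h@8; visible region now rows[8,16) x cols[0,16) = 8x16
Op 2 fold_right: fold axis v@8; visible region now rows[8,16) x cols[8,16) = 8x8
Op 3 cut(2, 7): punch at orig (10,15); cuts so far [(10, 15)]; region rows[8,16) x cols[8,16) = 8x8
Op 4 cut(7, 0): punch at orig (15,8); cuts so far [(10, 15), (15, 8)]; region rows[8,16) x cols[8,16) = 8x8
Unfold 1 (reflect across v@8): 4 holes -> [(10, 0), (10, 15), (15, 7), (15, 8)]
Unfold 2 (reflect across h@8): 8 holes -> [(0, 7), (0, 8), (5, 0), (5, 15), (10, 0), (10, 15), (15, 7), (15, 8)]
Holes: [(0, 7), (0, 8), (5, 0), (5, 15), (10, 0), (10, 15), (15, 7), (15, 8)]

Answer: yes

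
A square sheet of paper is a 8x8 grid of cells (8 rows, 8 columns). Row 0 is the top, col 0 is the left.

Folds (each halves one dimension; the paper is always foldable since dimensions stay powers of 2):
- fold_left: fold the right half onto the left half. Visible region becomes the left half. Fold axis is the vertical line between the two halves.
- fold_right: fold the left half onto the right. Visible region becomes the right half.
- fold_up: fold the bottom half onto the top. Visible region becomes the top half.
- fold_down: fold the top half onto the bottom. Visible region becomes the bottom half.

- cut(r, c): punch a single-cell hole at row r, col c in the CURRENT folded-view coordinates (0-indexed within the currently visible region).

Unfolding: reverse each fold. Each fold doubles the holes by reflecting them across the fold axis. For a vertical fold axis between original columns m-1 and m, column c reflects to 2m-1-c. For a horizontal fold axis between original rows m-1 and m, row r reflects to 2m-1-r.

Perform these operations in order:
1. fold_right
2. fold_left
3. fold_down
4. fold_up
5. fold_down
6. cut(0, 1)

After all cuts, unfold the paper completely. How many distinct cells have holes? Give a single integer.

Op 1 fold_right: fold axis v@4; visible region now rows[0,8) x cols[4,8) = 8x4
Op 2 fold_left: fold axis v@6; visible region now rows[0,8) x cols[4,6) = 8x2
Op 3 fold_down: fold axis h@4; visible region now rows[4,8) x cols[4,6) = 4x2
Op 4 fold_up: fold axis h@6; visible region now rows[4,6) x cols[4,6) = 2x2
Op 5 fold_down: fold axis h@5; visible region now rows[5,6) x cols[4,6) = 1x2
Op 6 cut(0, 1): punch at orig (5,5); cuts so far [(5, 5)]; region rows[5,6) x cols[4,6) = 1x2
Unfold 1 (reflect across h@5): 2 holes -> [(4, 5), (5, 5)]
Unfold 2 (reflect across h@6): 4 holes -> [(4, 5), (5, 5), (6, 5), (7, 5)]
Unfold 3 (reflect across h@4): 8 holes -> [(0, 5), (1, 5), (2, 5), (3, 5), (4, 5), (5, 5), (6, 5), (7, 5)]
Unfold 4 (reflect across v@6): 16 holes -> [(0, 5), (0, 6), (1, 5), (1, 6), (2, 5), (2, 6), (3, 5), (3, 6), (4, 5), (4, 6), (5, 5), (5, 6), (6, 5), (6, 6), (7, 5), (7, 6)]
Unfold 5 (reflect across v@4): 32 holes -> [(0, 1), (0, 2), (0, 5), (0, 6), (1, 1), (1, 2), (1, 5), (1, 6), (2, 1), (2, 2), (2, 5), (2, 6), (3, 1), (3, 2), (3, 5), (3, 6), (4, 1), (4, 2), (4, 5), (4, 6), (5, 1), (5, 2), (5, 5), (5, 6), (6, 1), (6, 2), (6, 5), (6, 6), (7, 1), (7, 2), (7, 5), (7, 6)]

Answer: 32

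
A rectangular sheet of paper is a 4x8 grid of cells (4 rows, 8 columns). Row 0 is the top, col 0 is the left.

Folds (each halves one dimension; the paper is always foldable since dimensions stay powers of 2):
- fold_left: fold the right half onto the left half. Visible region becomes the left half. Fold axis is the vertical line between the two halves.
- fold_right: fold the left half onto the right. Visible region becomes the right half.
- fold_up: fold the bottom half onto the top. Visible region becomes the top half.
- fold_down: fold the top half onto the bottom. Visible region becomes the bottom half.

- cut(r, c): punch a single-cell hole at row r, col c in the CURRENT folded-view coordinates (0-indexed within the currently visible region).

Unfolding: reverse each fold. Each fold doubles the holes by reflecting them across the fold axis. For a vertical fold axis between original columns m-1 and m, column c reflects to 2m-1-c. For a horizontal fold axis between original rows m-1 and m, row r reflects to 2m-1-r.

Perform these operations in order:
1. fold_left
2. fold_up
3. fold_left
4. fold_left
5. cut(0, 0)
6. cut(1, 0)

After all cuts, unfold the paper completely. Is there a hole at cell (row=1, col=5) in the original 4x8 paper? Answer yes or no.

Answer: yes

Derivation:
Op 1 fold_left: fold axis v@4; visible region now rows[0,4) x cols[0,4) = 4x4
Op 2 fold_up: fold axis h@2; visible region now rows[0,2) x cols[0,4) = 2x4
Op 3 fold_left: fold axis v@2; visible region now rows[0,2) x cols[0,2) = 2x2
Op 4 fold_left: fold axis v@1; visible region now rows[0,2) x cols[0,1) = 2x1
Op 5 cut(0, 0): punch at orig (0,0); cuts so far [(0, 0)]; region rows[0,2) x cols[0,1) = 2x1
Op 6 cut(1, 0): punch at orig (1,0); cuts so far [(0, 0), (1, 0)]; region rows[0,2) x cols[0,1) = 2x1
Unfold 1 (reflect across v@1): 4 holes -> [(0, 0), (0, 1), (1, 0), (1, 1)]
Unfold 2 (reflect across v@2): 8 holes -> [(0, 0), (0, 1), (0, 2), (0, 3), (1, 0), (1, 1), (1, 2), (1, 3)]
Unfold 3 (reflect across h@2): 16 holes -> [(0, 0), (0, 1), (0, 2), (0, 3), (1, 0), (1, 1), (1, 2), (1, 3), (2, 0), (2, 1), (2, 2), (2, 3), (3, 0), (3, 1), (3, 2), (3, 3)]
Unfold 4 (reflect across v@4): 32 holes -> [(0, 0), (0, 1), (0, 2), (0, 3), (0, 4), (0, 5), (0, 6), (0, 7), (1, 0), (1, 1), (1, 2), (1, 3), (1, 4), (1, 5), (1, 6), (1, 7), (2, 0), (2, 1), (2, 2), (2, 3), (2, 4), (2, 5), (2, 6), (2, 7), (3, 0), (3, 1), (3, 2), (3, 3), (3, 4), (3, 5), (3, 6), (3, 7)]
Holes: [(0, 0), (0, 1), (0, 2), (0, 3), (0, 4), (0, 5), (0, 6), (0, 7), (1, 0), (1, 1), (1, 2), (1, 3), (1, 4), (1, 5), (1, 6), (1, 7), (2, 0), (2, 1), (2, 2), (2, 3), (2, 4), (2, 5), (2, 6), (2, 7), (3, 0), (3, 1), (3, 2), (3, 3), (3, 4), (3, 5), (3, 6), (3, 7)]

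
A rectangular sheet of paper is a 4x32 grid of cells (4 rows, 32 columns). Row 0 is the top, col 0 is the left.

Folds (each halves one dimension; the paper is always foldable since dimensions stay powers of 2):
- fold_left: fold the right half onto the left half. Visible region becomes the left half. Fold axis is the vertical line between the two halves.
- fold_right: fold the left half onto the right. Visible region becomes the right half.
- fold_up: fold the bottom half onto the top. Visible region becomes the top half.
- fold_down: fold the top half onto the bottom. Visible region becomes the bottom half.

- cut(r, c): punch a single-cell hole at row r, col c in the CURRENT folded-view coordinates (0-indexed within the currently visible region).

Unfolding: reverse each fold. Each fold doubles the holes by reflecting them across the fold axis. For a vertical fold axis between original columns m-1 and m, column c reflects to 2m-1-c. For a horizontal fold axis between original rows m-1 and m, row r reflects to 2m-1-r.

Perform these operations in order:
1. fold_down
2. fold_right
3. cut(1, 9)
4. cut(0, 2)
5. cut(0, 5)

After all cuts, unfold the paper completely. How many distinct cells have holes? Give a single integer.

Answer: 12

Derivation:
Op 1 fold_down: fold axis h@2; visible region now rows[2,4) x cols[0,32) = 2x32
Op 2 fold_right: fold axis v@16; visible region now rows[2,4) x cols[16,32) = 2x16
Op 3 cut(1, 9): punch at orig (3,25); cuts so far [(3, 25)]; region rows[2,4) x cols[16,32) = 2x16
Op 4 cut(0, 2): punch at orig (2,18); cuts so far [(2, 18), (3, 25)]; region rows[2,4) x cols[16,32) = 2x16
Op 5 cut(0, 5): punch at orig (2,21); cuts so far [(2, 18), (2, 21), (3, 25)]; region rows[2,4) x cols[16,32) = 2x16
Unfold 1 (reflect across v@16): 6 holes -> [(2, 10), (2, 13), (2, 18), (2, 21), (3, 6), (3, 25)]
Unfold 2 (reflect across h@2): 12 holes -> [(0, 6), (0, 25), (1, 10), (1, 13), (1, 18), (1, 21), (2, 10), (2, 13), (2, 18), (2, 21), (3, 6), (3, 25)]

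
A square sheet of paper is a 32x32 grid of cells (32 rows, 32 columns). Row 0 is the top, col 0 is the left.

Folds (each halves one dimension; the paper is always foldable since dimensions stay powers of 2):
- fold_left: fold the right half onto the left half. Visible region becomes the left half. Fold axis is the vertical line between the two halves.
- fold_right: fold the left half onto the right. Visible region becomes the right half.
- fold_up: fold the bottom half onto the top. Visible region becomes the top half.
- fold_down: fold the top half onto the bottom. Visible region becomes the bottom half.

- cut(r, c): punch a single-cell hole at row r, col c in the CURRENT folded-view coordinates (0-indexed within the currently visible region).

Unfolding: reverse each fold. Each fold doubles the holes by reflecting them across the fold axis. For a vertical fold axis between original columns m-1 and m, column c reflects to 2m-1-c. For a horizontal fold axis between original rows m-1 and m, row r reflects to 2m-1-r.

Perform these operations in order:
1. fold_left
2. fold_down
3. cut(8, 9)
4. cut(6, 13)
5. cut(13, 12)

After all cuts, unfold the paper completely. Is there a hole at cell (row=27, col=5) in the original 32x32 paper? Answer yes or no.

Answer: no

Derivation:
Op 1 fold_left: fold axis v@16; visible region now rows[0,32) x cols[0,16) = 32x16
Op 2 fold_down: fold axis h@16; visible region now rows[16,32) x cols[0,16) = 16x16
Op 3 cut(8, 9): punch at orig (24,9); cuts so far [(24, 9)]; region rows[16,32) x cols[0,16) = 16x16
Op 4 cut(6, 13): punch at orig (22,13); cuts so far [(22, 13), (24, 9)]; region rows[16,32) x cols[0,16) = 16x16
Op 5 cut(13, 12): punch at orig (29,12); cuts so far [(22, 13), (24, 9), (29, 12)]; region rows[16,32) x cols[0,16) = 16x16
Unfold 1 (reflect across h@16): 6 holes -> [(2, 12), (7, 9), (9, 13), (22, 13), (24, 9), (29, 12)]
Unfold 2 (reflect across v@16): 12 holes -> [(2, 12), (2, 19), (7, 9), (7, 22), (9, 13), (9, 18), (22, 13), (22, 18), (24, 9), (24, 22), (29, 12), (29, 19)]
Holes: [(2, 12), (2, 19), (7, 9), (7, 22), (9, 13), (9, 18), (22, 13), (22, 18), (24, 9), (24, 22), (29, 12), (29, 19)]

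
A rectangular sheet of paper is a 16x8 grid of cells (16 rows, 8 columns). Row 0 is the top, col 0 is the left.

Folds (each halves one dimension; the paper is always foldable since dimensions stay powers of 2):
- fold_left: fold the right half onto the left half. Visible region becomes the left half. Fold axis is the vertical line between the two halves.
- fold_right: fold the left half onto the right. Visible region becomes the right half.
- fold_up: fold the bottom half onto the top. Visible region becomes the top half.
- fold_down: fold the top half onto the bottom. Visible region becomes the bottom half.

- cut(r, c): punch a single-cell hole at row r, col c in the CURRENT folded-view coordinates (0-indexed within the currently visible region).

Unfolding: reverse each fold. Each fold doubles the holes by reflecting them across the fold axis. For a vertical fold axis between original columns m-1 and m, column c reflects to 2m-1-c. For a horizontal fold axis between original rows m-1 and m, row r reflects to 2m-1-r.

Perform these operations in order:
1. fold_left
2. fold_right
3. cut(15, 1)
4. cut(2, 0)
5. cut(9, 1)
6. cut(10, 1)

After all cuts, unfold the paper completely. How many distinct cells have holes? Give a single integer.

Answer: 16

Derivation:
Op 1 fold_left: fold axis v@4; visible region now rows[0,16) x cols[0,4) = 16x4
Op 2 fold_right: fold axis v@2; visible region now rows[0,16) x cols[2,4) = 16x2
Op 3 cut(15, 1): punch at orig (15,3); cuts so far [(15, 3)]; region rows[0,16) x cols[2,4) = 16x2
Op 4 cut(2, 0): punch at orig (2,2); cuts so far [(2, 2), (15, 3)]; region rows[0,16) x cols[2,4) = 16x2
Op 5 cut(9, 1): punch at orig (9,3); cuts so far [(2, 2), (9, 3), (15, 3)]; region rows[0,16) x cols[2,4) = 16x2
Op 6 cut(10, 1): punch at orig (10,3); cuts so far [(2, 2), (9, 3), (10, 3), (15, 3)]; region rows[0,16) x cols[2,4) = 16x2
Unfold 1 (reflect across v@2): 8 holes -> [(2, 1), (2, 2), (9, 0), (9, 3), (10, 0), (10, 3), (15, 0), (15, 3)]
Unfold 2 (reflect across v@4): 16 holes -> [(2, 1), (2, 2), (2, 5), (2, 6), (9, 0), (9, 3), (9, 4), (9, 7), (10, 0), (10, 3), (10, 4), (10, 7), (15, 0), (15, 3), (15, 4), (15, 7)]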